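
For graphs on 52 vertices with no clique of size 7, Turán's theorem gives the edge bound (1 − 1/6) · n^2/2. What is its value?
Turán density bound = (5/6) · 52^2/2 = 3380/3 ≈ 1126.6667

Turán's theorem: ex(n, K_{r+1}) is achieved by the complete r-partite Turán graph T(n, r) with parts as balanced as possible, and is at most (1 − 1/r) · n^2/2. For r = 6, n = 52: the density bound is (5/6) · 2704/2 = 3380/3 ≈ 1126.6667. The integer-valued extremum is e(T(52, 6)) = 1126, which is strictly less than the density bound 3380/3 since 6 ∤ 52 (the parts of T(52, 6) cannot all be equal).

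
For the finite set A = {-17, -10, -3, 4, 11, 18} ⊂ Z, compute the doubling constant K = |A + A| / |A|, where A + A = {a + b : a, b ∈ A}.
K = |A + A| / |A| = 11/6

Enumerate A + A = {a + b : a, b ∈ A}. With |A| = 6, there are |A|^2 = 36 ordered sum pairs; collecting distinct values, A + A = {-34, -27, -20, -13, -6, 1, 8, 15, 22, 29, 36}, so |A + A| = 11. Thus K = 11/6. Here |A + A| = 2|A| − 1 = 11, the minimum possible — so K = 11/6 is minimal, which holds iff A is an arithmetic progression.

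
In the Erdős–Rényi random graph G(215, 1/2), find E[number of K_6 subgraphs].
E[# K_6] = C(215, 6) · (1/2)^C(6, 2) = 127860662755 / 2^15 ≈ 3901997.764740

For each 6-subset S of vertices (there are C(215, 6) = 127860662755 such S), let X_S = 1 if S induces a K_6 (all C(6, 2) = 15 edges present). Then P(X_S = 1) = (1/2)^15 = 1/32768. By linearity of expectation, E[# K_6] = C(215, 6) · (1/2)^15 = 127860662755 / 32768 ≈ 3901997.764740.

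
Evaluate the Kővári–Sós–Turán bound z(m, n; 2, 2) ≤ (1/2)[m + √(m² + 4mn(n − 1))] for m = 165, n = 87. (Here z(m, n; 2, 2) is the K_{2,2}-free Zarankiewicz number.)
z(165, 87; 2, 2) ≤ (1/2)[165 + √(165² + 4·165·87·86)] = (1/2)[165 + √4965345] = 1196.6527

Kővári–Sós–Turán: let r_1, ..., r_165 be the row sums and z = Σ r_i the total number of 1s. Each pair of columns can share at most one row with both entries 1 (else a 2×2 all-ones block appears), so Σ_i C(r_i, 2) ≤ C(87, 2) = 3741. By convexity Σ_i C(r_i, 2) ≥ 165·C(z/165, 2) = z(z − 165)/(2·165), giving z² − 165z − 165·87·86 ≤ 0 and hence z ≤ (1/2)[165 + √(27225 + 4·1234530)] = (1/2)[165 + √4965345] ≈ (1/2)(165 + 2228.3054) = 1196.6527.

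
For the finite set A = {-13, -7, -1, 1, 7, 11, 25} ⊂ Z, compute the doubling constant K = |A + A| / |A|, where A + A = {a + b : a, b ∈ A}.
K = |A + A| / |A| = 22/7

Enumerate A + A = {a + b : a, b ∈ A}. With |A| = 7, there are |A|^2 = 49 ordered sum pairs; collecting distinct values, A + A = {-26, -20, -14, -12, -8, -6, -2, 0, 2, 4, 6, 8, 10, 12, 14, 18, 22, 24, 26, 32, 36, 50}, so |A + A| = 22. Thus K = 22/7. For comparison, the minimum possible |A + A| over all 7-element sets is 2·7 − 1 = 13 (so min K = 13/7), attained only by arithmetic progressions.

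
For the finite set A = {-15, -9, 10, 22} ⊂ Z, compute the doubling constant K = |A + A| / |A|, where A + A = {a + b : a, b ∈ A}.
K = |A + A| / |A| = 10/4 = 5/2

Enumerate A + A = {a + b : a, b ∈ A}. With |A| = 4, there are |A|^2 = 16 ordered sum pairs; collecting distinct values, A + A = {-30, -24, -18, -5, 1, 7, 13, 20, 32, 44}, so |A + A| = 10. Thus K = 10/4 = 5/2. For comparison, the minimum possible |A + A| over all 4-element sets is 2·4 − 1 = 7 (so min K = 7/4), attained only by arithmetic progressions.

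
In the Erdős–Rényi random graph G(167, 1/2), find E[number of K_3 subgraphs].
E[# K_3] = C(167, 3) · (1/2)^C(3, 2) = 762355 / 2^3 = 95294.375

For each 3-subset S of vertices (there are C(167, 3) = 762355 such S), let X_S = 1 if S induces a K_3 (all C(3, 2) = 3 edges present). Then P(X_S = 1) = (1/2)^3 = 1/8. By linearity of expectation, E[# K_3] = C(167, 3) · (1/2)^3 = 762355 / 8 = 95294.375.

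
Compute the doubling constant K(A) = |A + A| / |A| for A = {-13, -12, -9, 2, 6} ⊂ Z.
K = |A + A| / |A| = 14/5

Enumerate A + A = {a + b : a, b ∈ A}. With |A| = 5, there are |A|^2 = 25 ordered sum pairs; collecting distinct values, A + A = {-26, -25, -24, -22, -21, -18, -11, -10, -7, -6, -3, 4, 8, 12}, so |A + A| = 14. Thus K = 14/5. For comparison, the minimum possible |A + A| over all 5-element sets is 2·5 − 1 = 9 (so min K = 9/5), attained only by arithmetic progressions.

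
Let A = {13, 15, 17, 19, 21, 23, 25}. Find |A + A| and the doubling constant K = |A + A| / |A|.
K = |A + A| / |A| = 13/7

Enumerate A + A = {a + b : a, b ∈ A}. With |A| = 7, there are |A|^2 = 49 ordered sum pairs; collecting distinct values, A + A = {26, 28, 30, 32, 34, 36, 38, 40, 42, 44, 46, 48, 50}, so |A + A| = 13. Thus K = 13/7. Here |A + A| = 2|A| − 1 = 13, the minimum possible — so K = 13/7 is minimal, which holds iff A is an arithmetic progression.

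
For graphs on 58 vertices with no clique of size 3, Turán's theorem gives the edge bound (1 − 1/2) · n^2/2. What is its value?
Turán density bound = (1/2) · 58^2/2 = 841

Turán's theorem: ex(n, K_{r+1}) is achieved by the complete r-partite Turán graph T(n, r) with parts as balanced as possible, and is at most (1 − 1/r) · n^2/2. For r = 2, n = 58: the density bound is (1/2) · 3364/2 = 841. Since 2 ∣ 58, the Turán graph T(58, 2) has parts of equal size 29, and its edge count e(T(58, 2)) = 841 attains the density bound exactly.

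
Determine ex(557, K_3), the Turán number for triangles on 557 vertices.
ex(557, K_3) = ⌊557^2/4⌋ = 77562

Mantel (1907): a triangle-free graph on n vertices has at most ⌊n^2/4⌋ edges, with equality for the complete bipartite graph K_{⌊n/2⌋, ⌈n/2⌉}. For n = 557: ⌊557^2/4⌋ = ⌊310249/4⌋ = 77562. The extremal graph is K_{278, 279}, which has 278·279 = 77562 edges.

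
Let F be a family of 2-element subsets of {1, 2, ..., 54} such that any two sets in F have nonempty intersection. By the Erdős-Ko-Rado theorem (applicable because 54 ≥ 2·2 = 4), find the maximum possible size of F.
max |F| = C(53, 1) = 53

The Erdős-Ko-Rado theorem states: for n ≥ 2k, an intersecting family of k-subsets of an n-element set has size at most C(n − 1, k − 1), with equality for 'star' families {A ⊆ [n] : |A| = k, i ∈ A} (fix an element i). For n = 54, k = 2: C(53, 1) = 53.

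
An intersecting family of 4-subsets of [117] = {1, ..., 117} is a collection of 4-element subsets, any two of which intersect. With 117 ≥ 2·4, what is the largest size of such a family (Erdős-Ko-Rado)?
max |F| = C(116, 3) = 253460

Erdős-Ko-Rado (1961): when n ≥ 2k, max |F| = C(n−1, k−1). The bound is attained by the star {A : i ∈ A} for any fixed i ∈ [n]. Here C(117−1, 4−1) = C(116, 3) = 253460.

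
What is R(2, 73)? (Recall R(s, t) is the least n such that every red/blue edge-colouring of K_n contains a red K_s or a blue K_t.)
R(2, 73) = 73

R(2, k) = k for all k ≥ 2: in a 2-colouring of K_k, either some edge is red (a red K_2) or all edges are blue (a blue K_k). And K_{72} coloured all-blue has no blue K_73, so R(2, 73) > 72. Hence R(2, 73) = 73.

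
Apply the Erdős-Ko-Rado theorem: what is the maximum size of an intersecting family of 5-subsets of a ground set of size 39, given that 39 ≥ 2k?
max |F| = C(38, 4) = 73815

Erdős-Ko-Rado (1961): when n ≥ 2k, max |F| = C(n−1, k−1). The bound is attained by the star {A : i ∈ A} for any fixed i ∈ [n]. Here C(39−1, 5−1) = C(38, 4) = 73815.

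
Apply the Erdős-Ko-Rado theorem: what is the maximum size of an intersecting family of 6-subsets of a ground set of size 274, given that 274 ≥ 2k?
max |F| = C(273, 5) = 12179673324

The Erdős-Ko-Rado theorem states: for n ≥ 2k, an intersecting family of k-subsets of an n-element set has size at most C(n − 1, k − 1), with equality for 'star' families {A ⊆ [n] : |A| = k, i ∈ A} (fix an element i). For n = 274, k = 6: C(273, 5) = 12179673324.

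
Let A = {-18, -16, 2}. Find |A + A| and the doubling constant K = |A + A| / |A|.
K = |A + A| / |A| = 6/3 = 2

Enumerate A + A = {a + b : a, b ∈ A}. With |A| = 3, there are |A|^2 = 9 ordered sum pairs; collecting distinct values, A + A = {-36, -34, -32, -16, -14, 4}, so |A + A| = 6. Thus K = 6/3 = 2. For comparison, the minimum possible |A + A| over all 3-element sets is 2·3 − 1 = 5 (so min K = 5/3), attained only by arithmetic progressions.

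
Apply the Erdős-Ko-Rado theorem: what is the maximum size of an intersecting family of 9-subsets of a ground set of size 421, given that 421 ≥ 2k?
max |F| = C(420, 8) = 22456752200702820

The Erdős-Ko-Rado theorem states: for n ≥ 2k, an intersecting family of k-subsets of an n-element set has size at most C(n − 1, k − 1), with equality for 'star' families {A ⊆ [n] : |A| = k, i ∈ A} (fix an element i). For n = 421, k = 9: C(420, 8) = 22456752200702820.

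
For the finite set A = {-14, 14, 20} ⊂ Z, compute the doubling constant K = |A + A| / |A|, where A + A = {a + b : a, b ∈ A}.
K = |A + A| / |A| = 6/3 = 2

Enumerate A + A = {a + b : a, b ∈ A}. With |A| = 3, there are |A|^2 = 9 ordered sum pairs; collecting distinct values, A + A = {-28, 0, 6, 28, 34, 40}, so |A + A| = 6. Thus K = 6/3 = 2. For comparison, the minimum possible |A + A| over all 3-element sets is 2·3 − 1 = 5 (so min K = 5/3), attained only by arithmetic progressions.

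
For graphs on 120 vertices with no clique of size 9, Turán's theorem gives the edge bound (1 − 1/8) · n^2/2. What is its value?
Turán density bound = (7/8) · 120^2/2 = 6300

Turán's theorem: ex(n, K_{r+1}) is achieved by the complete r-partite Turán graph T(n, r) with parts as balanced as possible, and is at most (1 − 1/r) · n^2/2. For r = 8, n = 120: the density bound is (7/8) · 14400/2 = 6300. Since 8 ∣ 120, the Turán graph T(120, 8) has parts of equal size 15, and its edge count e(T(120, 8)) = 6300 attains the density bound exactly.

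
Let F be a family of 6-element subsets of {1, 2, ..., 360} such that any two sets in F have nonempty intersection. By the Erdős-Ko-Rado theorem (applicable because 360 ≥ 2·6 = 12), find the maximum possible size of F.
max |F| = C(359, 5) = 48321765821

The Erdős-Ko-Rado theorem states: for n ≥ 2k, an intersecting family of k-subsets of an n-element set has size at most C(n − 1, k − 1), with equality for 'star' families {A ⊆ [n] : |A| = k, i ∈ A} (fix an element i). For n = 360, k = 6: C(359, 5) = 48321765821.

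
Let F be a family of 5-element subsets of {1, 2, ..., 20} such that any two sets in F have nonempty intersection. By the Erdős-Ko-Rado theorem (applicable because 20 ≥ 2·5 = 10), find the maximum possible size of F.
max |F| = C(19, 4) = 3876

Erdős-Ko-Rado (1961): when n ≥ 2k, max |F| = C(n−1, k−1). The bound is attained by the star {A : i ∈ A} for any fixed i ∈ [n]. Here C(20−1, 5−1) = C(19, 4) = 3876.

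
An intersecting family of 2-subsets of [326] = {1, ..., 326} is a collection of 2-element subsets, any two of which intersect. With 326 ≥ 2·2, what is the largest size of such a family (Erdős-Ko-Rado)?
max |F| = C(325, 1) = 325

Erdős-Ko-Rado (1961): when n ≥ 2k, max |F| = C(n−1, k−1). The bound is attained by the star {A : i ∈ A} for any fixed i ∈ [n]. Here C(326−1, 2−1) = C(325, 1) = 325.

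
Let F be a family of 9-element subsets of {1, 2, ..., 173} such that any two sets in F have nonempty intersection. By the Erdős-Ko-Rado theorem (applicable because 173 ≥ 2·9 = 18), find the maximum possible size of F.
max |F| = C(172, 8) = 16104878212995

Erdős-Ko-Rado (1961): when n ≥ 2k, max |F| = C(n−1, k−1). The bound is attained by the star {A : i ∈ A} for any fixed i ∈ [n]. Here C(173−1, 9−1) = C(172, 8) = 16104878212995.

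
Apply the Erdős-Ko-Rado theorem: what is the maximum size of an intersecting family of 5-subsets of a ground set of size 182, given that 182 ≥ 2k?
max |F| = C(181, 4) = 43252665

Erdős-Ko-Rado (1961): when n ≥ 2k, max |F| = C(n−1, k−1). The bound is attained by the star {A : i ∈ A} for any fixed i ∈ [n]. Here C(182−1, 5−1) = C(181, 4) = 43252665.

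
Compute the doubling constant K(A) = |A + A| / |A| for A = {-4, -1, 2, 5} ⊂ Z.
K = |A + A| / |A| = 7/4

Enumerate A + A = {a + b : a, b ∈ A}. With |A| = 4, there are |A|^2 = 16 ordered sum pairs; collecting distinct values, A + A = {-8, -5, -2, 1, 4, 7, 10}, so |A + A| = 7. Thus K = 7/4. Here |A + A| = 2|A| − 1 = 7, the minimum possible — so K = 7/4 is minimal, which holds iff A is an arithmetic progression.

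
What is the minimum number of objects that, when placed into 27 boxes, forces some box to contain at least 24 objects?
n = (24 − 1)·27 + 1 = 622

By the generalised pigeonhole principle, to guarantee some box contains ≥ r objects we need more than (r − 1) · k objects total. Threshold: n = (r − 1) · k + 1. With r = 24 and k = 27: n = 23 · 27 + 1 = 621 + 1 = 622. For n = 621 = 23 · 27, we can put exactly 23 objects in every box, avoiding 24 in any single one — so 622 is tight.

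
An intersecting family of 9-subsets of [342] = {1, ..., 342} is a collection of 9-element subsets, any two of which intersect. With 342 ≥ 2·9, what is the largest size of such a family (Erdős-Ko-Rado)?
max |F| = C(341, 8) = 4174357337091370

The Erdős-Ko-Rado theorem states: for n ≥ 2k, an intersecting family of k-subsets of an n-element set has size at most C(n − 1, k − 1), with equality for 'star' families {A ⊆ [n] : |A| = k, i ∈ A} (fix an element i). For n = 342, k = 9: C(341, 8) = 4174357337091370.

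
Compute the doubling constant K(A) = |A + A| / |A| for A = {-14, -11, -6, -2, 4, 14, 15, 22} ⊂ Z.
K = |A + A| / |A| = 34/8 = 17/4

Enumerate A + A = {a + b : a, b ∈ A}. With |A| = 8, there are |A|^2 = 64 ordered sum pairs; collecting distinct values, A + A = {-28, -25, -22, -20, -17, -16, -13, -12, -10, -8, -7, -4, -2, 0, 1, 2, 3, 4, 8, 9, 11, 12, 13, 16, 18, 19, 20, 26, 28, 29, 30, 36, 37, 44}, so |A + A| = 34. Thus K = 34/8 = 17/4. For comparison, the minimum possible |A + A| over all 8-element sets is 2·8 − 1 = 15 (so min K = 15/8), attained only by arithmetic progressions.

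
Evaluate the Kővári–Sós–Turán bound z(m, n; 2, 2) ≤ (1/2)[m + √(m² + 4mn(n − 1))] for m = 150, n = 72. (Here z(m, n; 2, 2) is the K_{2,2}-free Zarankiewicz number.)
z(150, 72; 2, 2) ≤ (1/2)[150 + √(150² + 4·150·72·71)] = (1/2)[150 + √3089700] = 953.8771

Kővári–Sós–Turán: let r_1, ..., r_150 be the row sums and z = Σ r_i the total number of 1s. Each pair of columns can share at most one row with both entries 1 (else a 2×2 all-ones block appears), so Σ_i C(r_i, 2) ≤ C(72, 2) = 2556. By convexity Σ_i C(r_i, 2) ≥ 150·C(z/150, 2) = z(z − 150)/(2·150), giving z² − 150z − 150·72·71 ≤ 0 and hence z ≤ (1/2)[150 + √(22500 + 4·766800)] = (1/2)[150 + √3089700] ≈ (1/2)(150 + 1757.7542) = 953.8771.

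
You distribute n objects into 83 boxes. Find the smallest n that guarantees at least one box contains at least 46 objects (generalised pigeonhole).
n = (46 − 1)·83 + 1 = 3736

By the generalised pigeonhole principle, to guarantee some box contains ≥ r objects we need more than (r − 1) · k objects total. Threshold: n = (r − 1) · k + 1. With r = 46 and k = 83: n = 45 · 83 + 1 = 3735 + 1 = 3736. For n = 3735 = 45 · 83, we can put exactly 45 objects in every box, avoiding 46 in any single one — so 3736 is tight.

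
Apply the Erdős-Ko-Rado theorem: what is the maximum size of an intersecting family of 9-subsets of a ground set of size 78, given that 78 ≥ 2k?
max |F| = C(77, 8) = 21042072975

The Erdős-Ko-Rado theorem states: for n ≥ 2k, an intersecting family of k-subsets of an n-element set has size at most C(n − 1, k − 1), with equality for 'star' families {A ⊆ [n] : |A| = k, i ∈ A} (fix an element i). For n = 78, k = 9: C(77, 8) = 21042072975.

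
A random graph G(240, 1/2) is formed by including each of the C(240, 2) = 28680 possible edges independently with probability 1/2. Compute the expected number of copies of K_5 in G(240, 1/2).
E[# K_5] = C(240, 5) · (1/2)^C(5, 2) = 6363048048 / 2^10 = 397690503/64 = 6213914.109375

For each 5-subset S of vertices (there are C(240, 5) = 6363048048 such S), let X_S = 1 if S induces a K_5 (all C(5, 2) = 10 edges present). Then P(X_S = 1) = (1/2)^10 = 1/1024. By linearity of expectation, E[# K_5] = C(240, 5) · (1/2)^10 = 6363048048 / 1024 = 397690503/64 = 6213914.109375.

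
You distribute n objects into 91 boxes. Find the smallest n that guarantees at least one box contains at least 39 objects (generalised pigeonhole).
n = (39 − 1)·91 + 1 = 3459

By the generalised pigeonhole principle, to guarantee some box contains ≥ r objects we need more than (r − 1) · k objects total. Threshold: n = (r − 1) · k + 1. With r = 39 and k = 91: n = 38 · 91 + 1 = 3458 + 1 = 3459. For n = 3458 = 38 · 91, we can put exactly 38 objects in every box, avoiding 39 in any single one — so 3459 is tight.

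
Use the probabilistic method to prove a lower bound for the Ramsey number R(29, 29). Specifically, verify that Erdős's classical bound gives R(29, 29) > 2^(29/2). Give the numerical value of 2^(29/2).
2^(29/2) = 23170.475; so R(29, 29) > 23170.475

Colour each edge of K_n uniformly at random with red/blue. The expected number of monochromatic K_29 is C(n, 29) · 2 · 2^(−C(29,2)). If C(n, 29) · 2^(1 − C(29,2)) < 1, then with positive probability no monochromatic K_29 exists, so R(29, 29) > n. The standard estimate C(n, 29) ≤ n^29/29! shows this inequality holds whenever n ≤ 2^(29/2) (since 29! · 2^(C(29,2) − 1) > 2^(29^2/2) ≥ n^29). Hence R(29, 29) > 2^(29/2) = 23170.475.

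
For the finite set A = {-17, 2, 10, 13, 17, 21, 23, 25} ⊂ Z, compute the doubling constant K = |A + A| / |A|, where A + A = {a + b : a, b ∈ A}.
K = |A + A| / |A| = 29/8

Enumerate A + A = {a + b : a, b ∈ A}. With |A| = 8, there are |A|^2 = 64 ordered sum pairs; collecting distinct values, A + A = {-34, -15, -7, -4, 0, 4, 6, 8, 12, 15, 19, 20, 23, 25, 26, 27, 30, 31, 33, 34, 35, 36, 38, 40, 42, 44, 46, 48, 50}, so |A + A| = 29. Thus K = 29/8. For comparison, the minimum possible |A + A| over all 8-element sets is 2·8 − 1 = 15 (so min K = 15/8), attained only by arithmetic progressions.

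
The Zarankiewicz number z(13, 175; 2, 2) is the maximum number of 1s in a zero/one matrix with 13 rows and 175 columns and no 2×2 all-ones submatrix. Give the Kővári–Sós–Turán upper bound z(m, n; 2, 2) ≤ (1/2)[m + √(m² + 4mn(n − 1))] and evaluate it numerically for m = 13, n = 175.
z(13, 175; 2, 2) ≤ (1/2)[13 + √(13² + 4·13·175·174)] = (1/2)[13 + √1583569] = 635.6997

Kővári–Sós–Turán: let r_1, ..., r_13 be the row sums and z = Σ r_i the total number of 1s. Each pair of columns can share at most one row with both entries 1 (else a 2×2 all-ones block appears), so Σ_i C(r_i, 2) ≤ C(175, 2) = 15225. By convexity Σ_i C(r_i, 2) ≥ 13·C(z/13, 2) = z(z − 13)/(2·13), giving z² − 13z − 13·175·174 ≤ 0 and hence z ≤ (1/2)[13 + √(169 + 4·395850)] = (1/2)[13 + √1583569] ≈ (1/2)(13 + 1258.3994) = 635.6997.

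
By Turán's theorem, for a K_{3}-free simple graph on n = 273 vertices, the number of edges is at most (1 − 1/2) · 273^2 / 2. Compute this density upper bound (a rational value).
Turán density bound = (1/2) · 273^2/2 = 74529/4 ≈ 18632.25

Turán's theorem: ex(n, K_{r+1}) is achieved by the complete r-partite Turán graph T(n, r) with parts as balanced as possible, and is at most (1 − 1/r) · n^2/2. For r = 2, n = 273: the density bound is (1/2) · 74529/2 = 74529/4 ≈ 18632.25. The integer-valued extremum is e(T(273, 2)) = 18632, which is strictly less than the density bound 74529/4 since 2 ∤ 273 (the parts of T(273, 2) cannot all be equal).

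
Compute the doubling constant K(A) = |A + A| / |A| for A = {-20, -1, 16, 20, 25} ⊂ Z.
K = |A + A| / |A| = 15/5 = 3

Enumerate A + A = {a + b : a, b ∈ A}. With |A| = 5, there are |A|^2 = 25 ordered sum pairs; collecting distinct values, A + A = {-40, -21, -4, -2, 0, 5, 15, 19, 24, 32, 36, 40, 41, 45, 50}, so |A + A| = 15. Thus K = 15/5 = 3. For comparison, the minimum possible |A + A| over all 5-element sets is 2·5 − 1 = 9 (so min K = 9/5), attained only by arithmetic progressions.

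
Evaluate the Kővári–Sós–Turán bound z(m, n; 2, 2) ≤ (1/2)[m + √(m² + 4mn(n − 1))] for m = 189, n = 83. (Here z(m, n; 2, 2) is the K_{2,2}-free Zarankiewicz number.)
z(189, 83; 2, 2) ≤ (1/2)[189 + √(189² + 4·189·83·82)] = (1/2)[189 + √5181057] = 1232.5968

Kővári–Sós–Turán: let r_1, ..., r_189 be the row sums and z = Σ r_i the total number of 1s. Each pair of columns can share at most one row with both entries 1 (else a 2×2 all-ones block appears), so Σ_i C(r_i, 2) ≤ C(83, 2) = 3403. By convexity Σ_i C(r_i, 2) ≥ 189·C(z/189, 2) = z(z − 189)/(2·189), giving z² − 189z − 189·83·82 ≤ 0 and hence z ≤ (1/2)[189 + √(35721 + 4·1286334)] = (1/2)[189 + √5181057] ≈ (1/2)(189 + 2276.1935) = 1232.5968.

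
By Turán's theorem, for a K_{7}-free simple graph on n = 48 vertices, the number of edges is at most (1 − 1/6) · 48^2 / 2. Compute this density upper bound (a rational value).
Turán density bound = (5/6) · 48^2/2 = 960

Turán's theorem: ex(n, K_{r+1}) is achieved by the complete r-partite Turán graph T(n, r) with parts as balanced as possible, and is at most (1 − 1/r) · n^2/2. For r = 6, n = 48: the density bound is (5/6) · 2304/2 = 960. Since 6 ∣ 48, the Turán graph T(48, 6) has parts of equal size 8, and its edge count e(T(48, 6)) = 960 attains the density bound exactly.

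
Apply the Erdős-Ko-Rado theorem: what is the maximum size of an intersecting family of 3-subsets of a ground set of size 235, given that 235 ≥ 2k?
max |F| = C(234, 2) = 27261

Erdős-Ko-Rado (1961): when n ≥ 2k, max |F| = C(n−1, k−1). The bound is attained by the star {A : i ∈ A} for any fixed i ∈ [n]. Here C(235−1, 3−1) = C(234, 2) = 27261.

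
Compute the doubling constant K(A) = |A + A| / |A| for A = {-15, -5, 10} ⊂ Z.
K = |A + A| / |A| = 6/3 = 2

Enumerate A + A = {a + b : a, b ∈ A}. With |A| = 3, there are |A|^2 = 9 ordered sum pairs; collecting distinct values, A + A = {-30, -20, -10, -5, 5, 20}, so |A + A| = 6. Thus K = 6/3 = 2. For comparison, the minimum possible |A + A| over all 3-element sets is 2·3 − 1 = 5 (so min K = 5/3), attained only by arithmetic progressions.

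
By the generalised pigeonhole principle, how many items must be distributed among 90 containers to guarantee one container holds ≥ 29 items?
n = (29 − 1)·90 + 1 = 2521

By the generalised pigeonhole principle, to guarantee some box contains ≥ r objects we need more than (r − 1) · k objects total. Threshold: n = (r − 1) · k + 1. With r = 29 and k = 90: n = 28 · 90 + 1 = 2520 + 1 = 2521. For n = 2520 = 28 · 90, we can put exactly 28 objects in every box, avoiding 29 in any single one — so 2521 is tight.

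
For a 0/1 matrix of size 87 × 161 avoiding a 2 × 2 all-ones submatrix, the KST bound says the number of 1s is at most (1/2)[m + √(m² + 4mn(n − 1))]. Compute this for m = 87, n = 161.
z(87, 161; 2, 2) ≤ (1/2)[87 + √(87² + 4·87·161·160)] = (1/2)[87 + √8972049] = 1541.1689

Kővári–Sós–Turán: let r_1, ..., r_87 be the row sums and z = Σ r_i the total number of 1s. Each pair of columns can share at most one row with both entries 1 (else a 2×2 all-ones block appears), so Σ_i C(r_i, 2) ≤ C(161, 2) = 12880. By convexity Σ_i C(r_i, 2) ≥ 87·C(z/87, 2) = z(z − 87)/(2·87), giving z² − 87z − 87·161·160 ≤ 0 and hence z ≤ (1/2)[87 + √(7569 + 4·2241120)] = (1/2)[87 + √8972049] ≈ (1/2)(87 + 2995.3379) = 1541.1689.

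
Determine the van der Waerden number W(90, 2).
W(90, 2) = 90 + 1 = 91

A 2-term AP is any pair of integers, so a monochromatic 2-AP exists iff some colour is used at least twice. With 90 colours, the colouring i ↦ i on {1, ..., 90} uses each colour once, avoiding any monochromatic pair, so W(90, 2) > 90. For {1, ..., 91}, pigeonhole forces two integers of the same colour, which form a monochromatic 2-AP. Hence W(90, 2) = 91.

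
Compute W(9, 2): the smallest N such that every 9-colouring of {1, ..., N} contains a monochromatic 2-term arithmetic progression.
W(9, 2) = 9 + 1 = 10

A 2-term AP is any pair of integers, so a monochromatic 2-AP exists iff some colour is used at least twice. With 9 colours, the colouring i ↦ i on {1, ..., 9} uses each colour once, avoiding any monochromatic pair, so W(9, 2) > 9. For {1, ..., 10}, pigeonhole forces two integers of the same colour, which form a monochromatic 2-AP. Hence W(9, 2) = 10.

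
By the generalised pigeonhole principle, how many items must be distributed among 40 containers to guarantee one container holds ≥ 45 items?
n = (45 − 1)·40 + 1 = 1761

By the generalised pigeonhole principle, to guarantee some box contains ≥ r objects we need more than (r − 1) · k objects total. Threshold: n = (r − 1) · k + 1. With r = 45 and k = 40: n = 44 · 40 + 1 = 1760 + 1 = 1761. For n = 1760 = 44 · 40, we can put exactly 44 objects in every box, avoiding 45 in any single one — so 1761 is tight.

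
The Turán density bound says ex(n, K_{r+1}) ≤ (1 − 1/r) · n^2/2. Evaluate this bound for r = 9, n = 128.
Turán density bound = (8/9) · 128^2/2 = 65536/9 ≈ 7281.7778

Turán's theorem: ex(n, K_{r+1}) is achieved by the complete r-partite Turán graph T(n, r) with parts as balanced as possible, and is at most (1 − 1/r) · n^2/2. For r = 9, n = 128: the density bound is (8/9) · 16384/2 = 65536/9 ≈ 7281.7778. The integer-valued extremum is e(T(128, 9)) = 7281, which is strictly less than the density bound 65536/9 since 9 ∤ 128 (the parts of T(128, 9) cannot all be equal).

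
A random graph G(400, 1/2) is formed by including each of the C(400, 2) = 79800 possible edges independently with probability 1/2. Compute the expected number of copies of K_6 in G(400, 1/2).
E[# K_6] = C(400, 6) · (1/2)^C(6, 2) = 5478557838600 / 2^15 = 684819729825/4096 ≈ 167192316.851807

For each 6-subset S of vertices (there are C(400, 6) = 5478557838600 such S), let X_S = 1 if S induces a K_6 (all C(6, 2) = 15 edges present). Then P(X_S = 1) = (1/2)^15 = 1/32768. By linearity of expectation, E[# K_6] = C(400, 6) · (1/2)^15 = 5478557838600 / 32768 = 684819729825/4096 ≈ 167192316.851807.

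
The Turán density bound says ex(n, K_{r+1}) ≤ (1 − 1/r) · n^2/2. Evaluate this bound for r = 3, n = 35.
Turán density bound = (2/3) · 35^2/2 = 1225/3 ≈ 408.3333

Turán's theorem: ex(n, K_{r+1}) is achieved by the complete r-partite Turán graph T(n, r) with parts as balanced as possible, and is at most (1 − 1/r) · n^2/2. For r = 3, n = 35: the density bound is (2/3) · 1225/2 = 1225/3 ≈ 408.3333. The integer-valued extremum is e(T(35, 3)) = 408, which is strictly less than the density bound 1225/3 since 3 ∤ 35 (the parts of T(35, 3) cannot all be equal).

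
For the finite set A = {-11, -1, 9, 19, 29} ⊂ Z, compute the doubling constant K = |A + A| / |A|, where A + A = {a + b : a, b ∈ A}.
K = |A + A| / |A| = 9/5

Enumerate A + A = {a + b : a, b ∈ A}. With |A| = 5, there are |A|^2 = 25 ordered sum pairs; collecting distinct values, A + A = {-22, -12, -2, 8, 18, 28, 38, 48, 58}, so |A + A| = 9. Thus K = 9/5. Here |A + A| = 2|A| − 1 = 9, the minimum possible — so K = 9/5 is minimal, which holds iff A is an arithmetic progression.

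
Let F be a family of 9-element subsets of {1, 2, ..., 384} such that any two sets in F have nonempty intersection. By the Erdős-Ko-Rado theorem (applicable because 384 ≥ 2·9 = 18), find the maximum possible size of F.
max |F| = C(383, 8) = 10668672672729201

The Erdős-Ko-Rado theorem states: for n ≥ 2k, an intersecting family of k-subsets of an n-element set has size at most C(n − 1, k − 1), with equality for 'star' families {A ⊆ [n] : |A| = k, i ∈ A} (fix an element i). For n = 384, k = 9: C(383, 8) = 10668672672729201.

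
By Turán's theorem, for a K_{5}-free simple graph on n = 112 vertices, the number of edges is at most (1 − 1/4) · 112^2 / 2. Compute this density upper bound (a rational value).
Turán density bound = (3/4) · 112^2/2 = 4704

Turán's theorem: ex(n, K_{r+1}) is achieved by the complete r-partite Turán graph T(n, r) with parts as balanced as possible, and is at most (1 − 1/r) · n^2/2. For r = 4, n = 112: the density bound is (3/4) · 12544/2 = 4704. Since 4 ∣ 112, the Turán graph T(112, 4) has parts of equal size 28, and its edge count e(T(112, 4)) = 4704 attains the density bound exactly.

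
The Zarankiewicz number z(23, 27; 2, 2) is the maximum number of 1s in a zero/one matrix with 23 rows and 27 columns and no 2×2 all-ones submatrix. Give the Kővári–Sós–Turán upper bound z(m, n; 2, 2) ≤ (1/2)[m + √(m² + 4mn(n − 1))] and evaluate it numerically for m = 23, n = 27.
z(23, 27; 2, 2) ≤ (1/2)[23 + √(23² + 4·23·27·26)] = (1/2)[23 + √65113] = 139.0862

Kővári–Sós–Turán: let r_1, ..., r_23 be the row sums and z = Σ r_i the total number of 1s. Each pair of columns can share at most one row with both entries 1 (else a 2×2 all-ones block appears), so Σ_i C(r_i, 2) ≤ C(27, 2) = 351. By convexity Σ_i C(r_i, 2) ≥ 23·C(z/23, 2) = z(z − 23)/(2·23), giving z² − 23z − 23·27·26 ≤ 0 and hence z ≤ (1/2)[23 + √(529 + 4·16146)] = (1/2)[23 + √65113] ≈ (1/2)(23 + 255.1725) = 139.0862.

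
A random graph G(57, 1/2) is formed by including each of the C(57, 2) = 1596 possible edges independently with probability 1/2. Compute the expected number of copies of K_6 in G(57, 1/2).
E[# K_6] = C(57, 6) · (1/2)^C(6, 2) = 36288252 / 2^15 = 9072063/8192 ≈ 1107.429565

For each 6-subset S of vertices (there are C(57, 6) = 36288252 such S), let X_S = 1 if S induces a K_6 (all C(6, 2) = 15 edges present). Then P(X_S = 1) = (1/2)^15 = 1/32768. By linearity of expectation, E[# K_6] = C(57, 6) · (1/2)^15 = 36288252 / 32768 = 9072063/8192 ≈ 1107.429565.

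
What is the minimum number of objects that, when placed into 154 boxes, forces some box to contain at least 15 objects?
n = (15 − 1)·154 + 1 = 2157

By the generalised pigeonhole principle, to guarantee some box contains ≥ r objects we need more than (r − 1) · k objects total. Threshold: n = (r − 1) · k + 1. With r = 15 and k = 154: n = 14 · 154 + 1 = 2156 + 1 = 2157. For n = 2156 = 14 · 154, we can put exactly 14 objects in every box, avoiding 15 in any single one — so 2157 is tight.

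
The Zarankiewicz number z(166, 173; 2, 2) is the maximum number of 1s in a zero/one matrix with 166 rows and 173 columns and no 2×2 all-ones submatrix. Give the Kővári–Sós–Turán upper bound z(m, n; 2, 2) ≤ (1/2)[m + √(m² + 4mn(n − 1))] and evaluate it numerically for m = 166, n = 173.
z(166, 173; 2, 2) ≤ (1/2)[166 + √(166² + 4·166·173·172)] = (1/2)[166 + √19785540] = 2307.047

Kővári–Sós–Turán: let r_1, ..., r_166 be the row sums and z = Σ r_i the total number of 1s. Each pair of columns can share at most one row with both entries 1 (else a 2×2 all-ones block appears), so Σ_i C(r_i, 2) ≤ C(173, 2) = 14878. By convexity Σ_i C(r_i, 2) ≥ 166·C(z/166, 2) = z(z − 166)/(2·166), giving z² − 166z − 166·173·172 ≤ 0 and hence z ≤ (1/2)[166 + √(27556 + 4·4939496)] = (1/2)[166 + √19785540] ≈ (1/2)(166 + 4448.094) = 2307.047.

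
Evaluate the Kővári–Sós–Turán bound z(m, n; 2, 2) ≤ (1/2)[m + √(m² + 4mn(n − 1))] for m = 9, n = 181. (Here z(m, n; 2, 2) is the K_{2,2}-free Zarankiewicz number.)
z(9, 181; 2, 2) ≤ (1/2)[9 + √(9² + 4·9·181·180)] = (1/2)[9 + √1172961] = 546.0166

Kővári–Sós–Turán: let r_1, ..., r_9 be the row sums and z = Σ r_i the total number of 1s. Each pair of columns can share at most one row with both entries 1 (else a 2×2 all-ones block appears), so Σ_i C(r_i, 2) ≤ C(181, 2) = 16290. By convexity Σ_i C(r_i, 2) ≥ 9·C(z/9, 2) = z(z − 9)/(2·9), giving z² − 9z − 9·181·180 ≤ 0 and hence z ≤ (1/2)[9 + √(81 + 4·293220)] = (1/2)[9 + √1172961] ≈ (1/2)(9 + 1083.0332) = 546.0166.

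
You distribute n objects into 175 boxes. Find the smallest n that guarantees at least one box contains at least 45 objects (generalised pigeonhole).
n = (45 − 1)·175 + 1 = 7701

By the generalised pigeonhole principle, to guarantee some box contains ≥ r objects we need more than (r − 1) · k objects total. Threshold: n = (r − 1) · k + 1. With r = 45 and k = 175: n = 44 · 175 + 1 = 7700 + 1 = 7701. For n = 7700 = 44 · 175, we can put exactly 44 objects in every box, avoiding 45 in any single one — so 7701 is tight.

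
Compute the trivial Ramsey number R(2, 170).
R(2, 170) = 170

R(2, k) = k for all k ≥ 2: in a 2-colouring of K_k, either some edge is red (a red K_2) or all edges are blue (a blue K_k). And K_{169} coloured all-blue has no blue K_170, so R(2, 170) > 169. Hence R(2, 170) = 170.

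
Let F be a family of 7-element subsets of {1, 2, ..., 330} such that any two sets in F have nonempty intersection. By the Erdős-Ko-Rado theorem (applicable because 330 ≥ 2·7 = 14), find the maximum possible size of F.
max |F| = C(329, 6) = 1682406622260

The Erdős-Ko-Rado theorem states: for n ≥ 2k, an intersecting family of k-subsets of an n-element set has size at most C(n − 1, k − 1), with equality for 'star' families {A ⊆ [n] : |A| = k, i ∈ A} (fix an element i). For n = 330, k = 7: C(329, 6) = 1682406622260.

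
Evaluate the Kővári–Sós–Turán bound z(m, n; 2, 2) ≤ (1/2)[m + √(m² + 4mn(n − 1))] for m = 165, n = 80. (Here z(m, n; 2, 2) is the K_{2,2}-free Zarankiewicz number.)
z(165, 80; 2, 2) ≤ (1/2)[165 + √(165² + 4·165·80·79)] = (1/2)[165 + √4198425] = 1107.0029

Kővári–Sós–Turán: let r_1, ..., r_165 be the row sums and z = Σ r_i the total number of 1s. Each pair of columns can share at most one row with both entries 1 (else a 2×2 all-ones block appears), so Σ_i C(r_i, 2) ≤ C(80, 2) = 3160. By convexity Σ_i C(r_i, 2) ≥ 165·C(z/165, 2) = z(z − 165)/(2·165), giving z² − 165z − 165·80·79 ≤ 0 and hence z ≤ (1/2)[165 + √(27225 + 4·1042800)] = (1/2)[165 + √4198425] ≈ (1/2)(165 + 2049.0059) = 1107.0029.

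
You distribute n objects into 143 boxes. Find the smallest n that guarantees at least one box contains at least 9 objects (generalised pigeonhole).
n = (9 − 1)·143 + 1 = 1145

By the generalised pigeonhole principle, to guarantee some box contains ≥ r objects we need more than (r − 1) · k objects total. Threshold: n = (r − 1) · k + 1. With r = 9 and k = 143: n = 8 · 143 + 1 = 1144 + 1 = 1145. For n = 1144 = 8 · 143, we can put exactly 8 objects in every box, avoiding 9 in any single one — so 1145 is tight.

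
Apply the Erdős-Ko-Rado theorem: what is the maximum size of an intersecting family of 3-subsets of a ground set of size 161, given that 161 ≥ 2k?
max |F| = C(160, 2) = 12720

Erdős-Ko-Rado (1961): when n ≥ 2k, max |F| = C(n−1, k−1). The bound is attained by the star {A : i ∈ A} for any fixed i ∈ [n]. Here C(161−1, 3−1) = C(160, 2) = 12720.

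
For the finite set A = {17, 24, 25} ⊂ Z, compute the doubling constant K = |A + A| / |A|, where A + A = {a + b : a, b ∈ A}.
K = |A + A| / |A| = 6/3 = 2

Enumerate A + A = {a + b : a, b ∈ A}. With |A| = 3, there are |A|^2 = 9 ordered sum pairs; collecting distinct values, A + A = {34, 41, 42, 48, 49, 50}, so |A + A| = 6. Thus K = 6/3 = 2. For comparison, the minimum possible |A + A| over all 3-element sets is 2·3 − 1 = 5 (so min K = 5/3), attained only by arithmetic progressions.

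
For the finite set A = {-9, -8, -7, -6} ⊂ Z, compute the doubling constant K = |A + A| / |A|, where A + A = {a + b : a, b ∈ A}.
K = |A + A| / |A| = 7/4

Enumerate A + A = {a + b : a, b ∈ A}. With |A| = 4, there are |A|^2 = 16 ordered sum pairs; collecting distinct values, A + A = {-18, -17, -16, -15, -14, -13, -12}, so |A + A| = 7. Thus K = 7/4. Here |A + A| = 2|A| − 1 = 7, the minimum possible — so K = 7/4 is minimal, which holds iff A is an arithmetic progression.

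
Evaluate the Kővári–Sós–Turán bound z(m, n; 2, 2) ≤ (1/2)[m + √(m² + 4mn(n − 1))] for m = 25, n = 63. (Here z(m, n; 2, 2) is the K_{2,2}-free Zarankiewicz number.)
z(25, 63; 2, 2) ≤ (1/2)[25 + √(25² + 4·25·63·62)] = (1/2)[25 + √391225] = 325.2399

Kővári–Sós–Turán: let r_1, ..., r_25 be the row sums and z = Σ r_i the total number of 1s. Each pair of columns can share at most one row with both entries 1 (else a 2×2 all-ones block appears), so Σ_i C(r_i, 2) ≤ C(63, 2) = 1953. By convexity Σ_i C(r_i, 2) ≥ 25·C(z/25, 2) = z(z − 25)/(2·25), giving z² − 25z − 25·63·62 ≤ 0 and hence z ≤ (1/2)[25 + √(625 + 4·97650)] = (1/2)[25 + √391225] ≈ (1/2)(25 + 625.4798) = 325.2399.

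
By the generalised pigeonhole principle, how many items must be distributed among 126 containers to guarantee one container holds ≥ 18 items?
n = (18 − 1)·126 + 1 = 2143

By the generalised pigeonhole principle, to guarantee some box contains ≥ r objects we need more than (r − 1) · k objects total. Threshold: n = (r − 1) · k + 1. With r = 18 and k = 126: n = 17 · 126 + 1 = 2142 + 1 = 2143. For n = 2142 = 17 · 126, we can put exactly 17 objects in every box, avoiding 18 in any single one — so 2143 is tight.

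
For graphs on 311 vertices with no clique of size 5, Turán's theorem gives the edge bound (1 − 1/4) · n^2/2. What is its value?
Turán density bound = (3/4) · 311^2/2 = 290163/8 ≈ 36270.375

Turán's theorem: ex(n, K_{r+1}) is achieved by the complete r-partite Turán graph T(n, r) with parts as balanced as possible, and is at most (1 − 1/r) · n^2/2. For r = 4, n = 311: the density bound is (3/4) · 96721/2 = 290163/8 ≈ 36270.375. The integer-valued extremum is e(T(311, 4)) = 36270, which is strictly less than the density bound 290163/8 since 4 ∤ 311 (the parts of T(311, 4) cannot all be equal).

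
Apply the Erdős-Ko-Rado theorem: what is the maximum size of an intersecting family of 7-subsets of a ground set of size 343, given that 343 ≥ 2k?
max |F| = C(342, 6) = 2126538280581

Erdős-Ko-Rado (1961): when n ≥ 2k, max |F| = C(n−1, k−1). The bound is attained by the star {A : i ∈ A} for any fixed i ∈ [n]. Here C(343−1, 7−1) = C(342, 6) = 2126538280581.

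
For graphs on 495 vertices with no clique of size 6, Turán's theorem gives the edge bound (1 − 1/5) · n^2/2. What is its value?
Turán density bound = (4/5) · 495^2/2 = 98010

Turán's theorem: ex(n, K_{r+1}) is achieved by the complete r-partite Turán graph T(n, r) with parts as balanced as possible, and is at most (1 − 1/r) · n^2/2. For r = 5, n = 495: the density bound is (4/5) · 245025/2 = 98010. Since 5 ∣ 495, the Turán graph T(495, 5) has parts of equal size 99, and its edge count e(T(495, 5)) = 98010 attains the density bound exactly.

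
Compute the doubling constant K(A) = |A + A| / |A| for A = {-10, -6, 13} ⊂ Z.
K = |A + A| / |A| = 6/3 = 2

Enumerate A + A = {a + b : a, b ∈ A}. With |A| = 3, there are |A|^2 = 9 ordered sum pairs; collecting distinct values, A + A = {-20, -16, -12, 3, 7, 26}, so |A + A| = 6. Thus K = 6/3 = 2. For comparison, the minimum possible |A + A| over all 3-element sets is 2·3 − 1 = 5 (so min K = 5/3), attained only by arithmetic progressions.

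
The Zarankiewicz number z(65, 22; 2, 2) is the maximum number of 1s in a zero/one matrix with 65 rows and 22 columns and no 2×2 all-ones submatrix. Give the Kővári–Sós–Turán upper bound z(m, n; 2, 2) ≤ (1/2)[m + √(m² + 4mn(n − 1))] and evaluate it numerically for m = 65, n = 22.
z(65, 22; 2, 2) ≤ (1/2)[65 + √(65² + 4·65·22·21)] = (1/2)[65 + √124345] = 208.8129

Kővári–Sós–Turán: let r_1, ..., r_65 be the row sums and z = Σ r_i the total number of 1s. Each pair of columns can share at most one row with both entries 1 (else a 2×2 all-ones block appears), so Σ_i C(r_i, 2) ≤ C(22, 2) = 231. By convexity Σ_i C(r_i, 2) ≥ 65·C(z/65, 2) = z(z − 65)/(2·65), giving z² − 65z − 65·22·21 ≤ 0 and hence z ≤ (1/2)[65 + √(4225 + 4·30030)] = (1/2)[65 + √124345] ≈ (1/2)(65 + 352.6259) = 208.8129.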